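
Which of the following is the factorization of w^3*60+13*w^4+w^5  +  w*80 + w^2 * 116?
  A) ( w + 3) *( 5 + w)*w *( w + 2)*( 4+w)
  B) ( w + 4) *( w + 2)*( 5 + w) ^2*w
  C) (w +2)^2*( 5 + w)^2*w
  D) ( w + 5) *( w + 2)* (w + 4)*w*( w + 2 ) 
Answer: D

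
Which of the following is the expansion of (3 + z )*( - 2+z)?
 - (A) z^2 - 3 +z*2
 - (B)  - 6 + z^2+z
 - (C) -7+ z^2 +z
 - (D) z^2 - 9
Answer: B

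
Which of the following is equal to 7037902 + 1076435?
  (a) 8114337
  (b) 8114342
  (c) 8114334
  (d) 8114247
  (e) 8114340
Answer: a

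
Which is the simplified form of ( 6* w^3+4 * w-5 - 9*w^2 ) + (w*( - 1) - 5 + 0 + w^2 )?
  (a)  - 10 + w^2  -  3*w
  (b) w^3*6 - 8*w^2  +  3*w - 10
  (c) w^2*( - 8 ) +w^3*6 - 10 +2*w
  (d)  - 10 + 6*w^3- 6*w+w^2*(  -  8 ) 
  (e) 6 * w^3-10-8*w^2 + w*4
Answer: b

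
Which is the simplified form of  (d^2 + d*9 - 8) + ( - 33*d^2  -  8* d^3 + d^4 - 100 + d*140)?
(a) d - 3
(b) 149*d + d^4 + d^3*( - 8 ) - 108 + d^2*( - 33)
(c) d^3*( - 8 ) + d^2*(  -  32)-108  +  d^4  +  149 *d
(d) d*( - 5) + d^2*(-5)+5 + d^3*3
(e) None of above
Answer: c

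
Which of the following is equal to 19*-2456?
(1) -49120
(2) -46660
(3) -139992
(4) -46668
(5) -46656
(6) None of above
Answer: 6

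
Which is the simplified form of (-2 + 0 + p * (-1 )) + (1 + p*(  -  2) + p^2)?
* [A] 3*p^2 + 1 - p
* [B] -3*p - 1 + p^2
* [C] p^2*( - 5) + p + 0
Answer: B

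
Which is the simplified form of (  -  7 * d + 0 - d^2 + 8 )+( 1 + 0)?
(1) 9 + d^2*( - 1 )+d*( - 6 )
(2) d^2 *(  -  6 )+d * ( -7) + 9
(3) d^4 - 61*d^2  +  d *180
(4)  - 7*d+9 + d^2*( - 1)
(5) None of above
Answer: 4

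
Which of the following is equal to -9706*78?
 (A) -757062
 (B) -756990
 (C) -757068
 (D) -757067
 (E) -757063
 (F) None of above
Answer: C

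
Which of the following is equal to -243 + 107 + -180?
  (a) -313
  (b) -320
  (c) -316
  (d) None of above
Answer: c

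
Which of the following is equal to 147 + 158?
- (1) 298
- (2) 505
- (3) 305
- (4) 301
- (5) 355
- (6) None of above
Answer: 3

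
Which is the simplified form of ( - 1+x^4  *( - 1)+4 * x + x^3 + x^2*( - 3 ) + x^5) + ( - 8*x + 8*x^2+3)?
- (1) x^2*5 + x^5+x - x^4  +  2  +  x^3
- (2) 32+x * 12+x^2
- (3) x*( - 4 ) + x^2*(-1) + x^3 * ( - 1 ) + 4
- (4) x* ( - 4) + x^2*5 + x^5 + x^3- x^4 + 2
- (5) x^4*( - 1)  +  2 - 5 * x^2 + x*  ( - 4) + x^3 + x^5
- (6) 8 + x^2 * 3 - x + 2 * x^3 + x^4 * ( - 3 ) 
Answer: 4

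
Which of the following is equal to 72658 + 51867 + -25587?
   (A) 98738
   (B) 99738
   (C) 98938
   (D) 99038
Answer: C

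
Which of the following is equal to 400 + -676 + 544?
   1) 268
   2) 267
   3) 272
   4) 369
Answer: 1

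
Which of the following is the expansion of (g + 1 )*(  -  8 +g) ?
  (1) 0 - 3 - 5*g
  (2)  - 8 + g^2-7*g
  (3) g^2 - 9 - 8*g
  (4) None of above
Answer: 2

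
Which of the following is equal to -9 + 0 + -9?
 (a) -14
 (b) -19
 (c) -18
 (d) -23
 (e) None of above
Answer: c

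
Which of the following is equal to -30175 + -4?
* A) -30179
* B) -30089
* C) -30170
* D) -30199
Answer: A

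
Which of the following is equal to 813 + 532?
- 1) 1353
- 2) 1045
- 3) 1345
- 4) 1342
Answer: 3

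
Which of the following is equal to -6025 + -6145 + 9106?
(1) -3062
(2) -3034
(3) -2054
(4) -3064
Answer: 4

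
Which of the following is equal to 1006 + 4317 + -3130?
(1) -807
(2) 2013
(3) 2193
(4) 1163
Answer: 3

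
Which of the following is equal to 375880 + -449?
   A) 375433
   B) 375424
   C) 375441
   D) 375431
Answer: D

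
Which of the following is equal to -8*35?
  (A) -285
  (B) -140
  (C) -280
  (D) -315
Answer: C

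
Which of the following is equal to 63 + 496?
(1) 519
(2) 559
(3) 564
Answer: 2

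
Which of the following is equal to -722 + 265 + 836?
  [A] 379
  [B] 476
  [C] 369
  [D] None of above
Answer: A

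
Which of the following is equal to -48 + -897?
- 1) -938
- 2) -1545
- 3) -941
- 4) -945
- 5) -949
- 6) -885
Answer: 4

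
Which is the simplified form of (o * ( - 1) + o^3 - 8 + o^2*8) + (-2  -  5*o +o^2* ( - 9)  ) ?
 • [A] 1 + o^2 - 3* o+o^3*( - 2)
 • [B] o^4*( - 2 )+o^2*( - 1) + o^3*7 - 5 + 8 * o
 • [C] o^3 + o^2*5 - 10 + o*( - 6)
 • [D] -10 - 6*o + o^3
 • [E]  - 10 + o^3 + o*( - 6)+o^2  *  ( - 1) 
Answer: E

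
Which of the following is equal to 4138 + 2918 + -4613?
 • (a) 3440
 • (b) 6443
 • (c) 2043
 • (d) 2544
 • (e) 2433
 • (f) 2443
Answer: f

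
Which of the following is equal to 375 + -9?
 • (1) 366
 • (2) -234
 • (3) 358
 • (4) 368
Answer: 1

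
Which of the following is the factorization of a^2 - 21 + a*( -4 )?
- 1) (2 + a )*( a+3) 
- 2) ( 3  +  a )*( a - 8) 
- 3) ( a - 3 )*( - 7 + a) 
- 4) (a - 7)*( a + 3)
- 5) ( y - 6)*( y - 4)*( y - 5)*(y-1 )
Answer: 4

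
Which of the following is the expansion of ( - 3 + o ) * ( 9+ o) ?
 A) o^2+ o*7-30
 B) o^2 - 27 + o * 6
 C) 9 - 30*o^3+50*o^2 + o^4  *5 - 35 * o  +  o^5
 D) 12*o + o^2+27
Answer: B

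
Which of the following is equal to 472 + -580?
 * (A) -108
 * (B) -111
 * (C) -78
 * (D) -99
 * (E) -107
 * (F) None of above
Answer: A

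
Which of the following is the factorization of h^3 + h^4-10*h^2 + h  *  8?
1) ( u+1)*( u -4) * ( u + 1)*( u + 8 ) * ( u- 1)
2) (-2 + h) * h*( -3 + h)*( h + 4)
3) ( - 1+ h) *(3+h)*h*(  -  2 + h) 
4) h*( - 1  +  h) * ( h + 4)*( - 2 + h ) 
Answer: 4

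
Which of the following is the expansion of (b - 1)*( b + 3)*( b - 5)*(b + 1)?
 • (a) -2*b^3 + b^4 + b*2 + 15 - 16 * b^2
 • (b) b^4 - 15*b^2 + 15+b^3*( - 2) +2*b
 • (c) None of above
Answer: a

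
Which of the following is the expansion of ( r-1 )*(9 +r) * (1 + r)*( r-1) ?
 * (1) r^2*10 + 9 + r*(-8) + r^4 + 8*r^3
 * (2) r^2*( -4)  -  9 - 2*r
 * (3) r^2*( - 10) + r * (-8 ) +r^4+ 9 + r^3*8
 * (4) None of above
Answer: 3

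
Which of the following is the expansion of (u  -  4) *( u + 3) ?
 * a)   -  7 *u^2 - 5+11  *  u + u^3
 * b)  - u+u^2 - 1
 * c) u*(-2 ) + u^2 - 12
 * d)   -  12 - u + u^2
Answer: d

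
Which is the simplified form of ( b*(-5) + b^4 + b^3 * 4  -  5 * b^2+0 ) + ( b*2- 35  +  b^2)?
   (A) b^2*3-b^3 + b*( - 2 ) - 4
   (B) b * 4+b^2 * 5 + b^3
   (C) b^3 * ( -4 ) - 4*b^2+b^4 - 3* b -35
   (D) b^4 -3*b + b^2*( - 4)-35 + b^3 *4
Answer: D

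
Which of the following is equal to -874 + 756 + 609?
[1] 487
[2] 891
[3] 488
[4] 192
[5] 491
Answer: 5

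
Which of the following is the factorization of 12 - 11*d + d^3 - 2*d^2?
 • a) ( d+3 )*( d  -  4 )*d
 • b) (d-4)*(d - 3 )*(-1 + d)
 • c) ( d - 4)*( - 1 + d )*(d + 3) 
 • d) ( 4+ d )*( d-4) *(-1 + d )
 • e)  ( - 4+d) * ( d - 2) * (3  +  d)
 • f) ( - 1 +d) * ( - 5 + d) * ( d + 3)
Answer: c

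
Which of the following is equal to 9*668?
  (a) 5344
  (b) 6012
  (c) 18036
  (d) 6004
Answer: b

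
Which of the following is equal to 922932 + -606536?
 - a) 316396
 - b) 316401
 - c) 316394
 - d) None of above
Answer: a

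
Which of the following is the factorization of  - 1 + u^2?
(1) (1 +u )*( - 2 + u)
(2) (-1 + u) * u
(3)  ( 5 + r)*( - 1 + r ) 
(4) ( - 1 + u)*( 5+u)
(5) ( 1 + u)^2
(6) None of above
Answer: 6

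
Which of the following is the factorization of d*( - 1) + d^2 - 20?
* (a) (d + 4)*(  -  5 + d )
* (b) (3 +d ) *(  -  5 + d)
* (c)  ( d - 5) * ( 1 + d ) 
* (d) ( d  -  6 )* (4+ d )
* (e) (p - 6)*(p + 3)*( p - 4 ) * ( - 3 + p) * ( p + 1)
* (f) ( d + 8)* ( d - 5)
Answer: a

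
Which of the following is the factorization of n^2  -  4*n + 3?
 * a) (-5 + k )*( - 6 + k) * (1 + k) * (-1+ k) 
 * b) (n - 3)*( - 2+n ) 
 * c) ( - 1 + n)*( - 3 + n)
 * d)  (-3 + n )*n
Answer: c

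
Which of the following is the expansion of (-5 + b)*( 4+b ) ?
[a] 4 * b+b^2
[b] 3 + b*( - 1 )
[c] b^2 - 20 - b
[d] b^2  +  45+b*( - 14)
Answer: c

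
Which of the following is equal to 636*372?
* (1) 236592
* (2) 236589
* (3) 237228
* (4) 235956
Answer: 1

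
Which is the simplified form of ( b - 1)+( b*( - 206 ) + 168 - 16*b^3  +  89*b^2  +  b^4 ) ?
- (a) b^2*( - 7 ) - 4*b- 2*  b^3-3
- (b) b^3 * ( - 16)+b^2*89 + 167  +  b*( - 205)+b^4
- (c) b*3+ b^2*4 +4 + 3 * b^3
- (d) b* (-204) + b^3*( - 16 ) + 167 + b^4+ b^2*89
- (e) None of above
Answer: b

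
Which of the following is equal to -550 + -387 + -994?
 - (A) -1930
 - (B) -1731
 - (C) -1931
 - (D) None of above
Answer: C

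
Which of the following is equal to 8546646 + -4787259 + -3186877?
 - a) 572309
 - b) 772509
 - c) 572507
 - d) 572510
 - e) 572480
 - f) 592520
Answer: d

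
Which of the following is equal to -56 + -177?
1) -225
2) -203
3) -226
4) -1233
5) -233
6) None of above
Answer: 5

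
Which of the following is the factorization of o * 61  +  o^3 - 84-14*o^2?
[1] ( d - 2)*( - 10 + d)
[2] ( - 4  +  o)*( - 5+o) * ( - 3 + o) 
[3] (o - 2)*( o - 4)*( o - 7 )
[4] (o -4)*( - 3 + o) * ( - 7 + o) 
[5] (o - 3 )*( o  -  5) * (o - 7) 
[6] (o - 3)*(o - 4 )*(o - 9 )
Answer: 4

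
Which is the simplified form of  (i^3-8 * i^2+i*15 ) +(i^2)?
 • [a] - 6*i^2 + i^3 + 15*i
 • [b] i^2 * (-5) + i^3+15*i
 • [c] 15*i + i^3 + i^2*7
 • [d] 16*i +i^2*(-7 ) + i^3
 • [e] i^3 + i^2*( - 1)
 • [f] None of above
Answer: f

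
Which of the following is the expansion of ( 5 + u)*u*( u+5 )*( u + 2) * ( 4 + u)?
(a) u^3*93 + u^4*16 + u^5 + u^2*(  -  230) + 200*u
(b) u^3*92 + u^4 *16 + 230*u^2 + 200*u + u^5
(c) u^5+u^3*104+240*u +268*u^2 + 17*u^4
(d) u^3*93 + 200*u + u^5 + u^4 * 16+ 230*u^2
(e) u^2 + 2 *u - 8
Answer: d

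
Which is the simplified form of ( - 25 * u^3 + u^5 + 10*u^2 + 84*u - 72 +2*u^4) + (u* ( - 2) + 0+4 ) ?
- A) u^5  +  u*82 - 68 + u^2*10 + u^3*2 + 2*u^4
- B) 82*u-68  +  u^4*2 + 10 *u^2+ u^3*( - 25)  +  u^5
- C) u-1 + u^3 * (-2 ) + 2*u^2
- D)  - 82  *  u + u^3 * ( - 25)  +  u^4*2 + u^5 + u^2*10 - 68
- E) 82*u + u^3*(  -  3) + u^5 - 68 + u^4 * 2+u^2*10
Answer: B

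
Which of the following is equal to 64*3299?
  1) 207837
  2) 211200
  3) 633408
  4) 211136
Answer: 4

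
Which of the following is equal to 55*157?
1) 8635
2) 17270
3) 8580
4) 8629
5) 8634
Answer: 1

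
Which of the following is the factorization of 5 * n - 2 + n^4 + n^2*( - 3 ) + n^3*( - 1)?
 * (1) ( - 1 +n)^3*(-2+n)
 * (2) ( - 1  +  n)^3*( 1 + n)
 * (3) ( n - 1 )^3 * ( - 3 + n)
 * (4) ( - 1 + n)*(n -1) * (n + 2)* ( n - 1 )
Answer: 4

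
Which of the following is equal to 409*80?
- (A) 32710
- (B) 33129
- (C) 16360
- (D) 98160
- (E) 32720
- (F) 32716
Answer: E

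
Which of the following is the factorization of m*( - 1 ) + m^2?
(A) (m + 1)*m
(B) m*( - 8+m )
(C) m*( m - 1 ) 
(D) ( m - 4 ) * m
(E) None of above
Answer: C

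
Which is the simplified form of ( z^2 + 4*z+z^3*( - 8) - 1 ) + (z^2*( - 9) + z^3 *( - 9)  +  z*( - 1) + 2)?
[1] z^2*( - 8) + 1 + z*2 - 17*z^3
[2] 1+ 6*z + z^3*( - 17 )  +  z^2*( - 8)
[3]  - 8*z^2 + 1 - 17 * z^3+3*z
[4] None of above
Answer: 3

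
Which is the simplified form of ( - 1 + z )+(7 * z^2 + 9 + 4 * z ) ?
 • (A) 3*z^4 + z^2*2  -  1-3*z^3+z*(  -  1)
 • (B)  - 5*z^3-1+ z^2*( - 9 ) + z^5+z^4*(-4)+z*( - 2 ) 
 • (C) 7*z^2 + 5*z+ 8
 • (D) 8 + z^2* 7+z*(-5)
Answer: C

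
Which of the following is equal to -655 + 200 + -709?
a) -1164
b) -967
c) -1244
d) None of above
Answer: a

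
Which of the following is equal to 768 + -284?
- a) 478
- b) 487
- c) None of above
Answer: c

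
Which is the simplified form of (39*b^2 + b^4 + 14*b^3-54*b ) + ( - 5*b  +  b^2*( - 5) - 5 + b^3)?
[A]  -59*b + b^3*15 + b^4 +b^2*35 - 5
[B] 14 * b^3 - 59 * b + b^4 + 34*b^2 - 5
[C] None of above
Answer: C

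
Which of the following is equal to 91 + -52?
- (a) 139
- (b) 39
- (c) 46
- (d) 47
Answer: b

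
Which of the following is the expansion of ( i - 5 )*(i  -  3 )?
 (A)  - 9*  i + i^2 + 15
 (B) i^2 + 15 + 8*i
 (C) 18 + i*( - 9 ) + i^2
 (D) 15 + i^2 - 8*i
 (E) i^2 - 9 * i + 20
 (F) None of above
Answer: D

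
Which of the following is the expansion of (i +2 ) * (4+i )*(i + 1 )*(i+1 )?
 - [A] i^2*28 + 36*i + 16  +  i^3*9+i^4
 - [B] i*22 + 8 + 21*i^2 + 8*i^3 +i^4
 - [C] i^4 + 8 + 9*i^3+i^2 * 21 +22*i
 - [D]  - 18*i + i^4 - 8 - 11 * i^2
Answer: B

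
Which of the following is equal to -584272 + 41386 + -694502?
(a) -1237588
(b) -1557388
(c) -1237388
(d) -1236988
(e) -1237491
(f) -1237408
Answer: c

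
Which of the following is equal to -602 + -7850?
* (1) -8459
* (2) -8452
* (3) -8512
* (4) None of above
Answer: 2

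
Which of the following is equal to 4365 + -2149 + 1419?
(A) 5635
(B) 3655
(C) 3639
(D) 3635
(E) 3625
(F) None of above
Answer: D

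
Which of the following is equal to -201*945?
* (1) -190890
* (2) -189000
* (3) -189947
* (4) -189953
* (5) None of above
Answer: 5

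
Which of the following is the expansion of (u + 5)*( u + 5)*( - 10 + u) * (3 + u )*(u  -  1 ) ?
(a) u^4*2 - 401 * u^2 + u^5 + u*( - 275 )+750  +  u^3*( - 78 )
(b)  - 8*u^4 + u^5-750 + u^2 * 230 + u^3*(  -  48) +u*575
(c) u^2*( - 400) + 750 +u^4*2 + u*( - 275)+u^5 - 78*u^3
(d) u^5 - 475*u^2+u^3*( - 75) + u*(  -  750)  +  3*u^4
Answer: c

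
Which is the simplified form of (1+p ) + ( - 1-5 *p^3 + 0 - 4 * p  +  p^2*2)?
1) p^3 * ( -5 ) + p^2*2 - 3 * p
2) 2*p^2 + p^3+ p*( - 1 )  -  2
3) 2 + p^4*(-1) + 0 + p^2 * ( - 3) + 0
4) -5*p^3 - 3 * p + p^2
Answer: 1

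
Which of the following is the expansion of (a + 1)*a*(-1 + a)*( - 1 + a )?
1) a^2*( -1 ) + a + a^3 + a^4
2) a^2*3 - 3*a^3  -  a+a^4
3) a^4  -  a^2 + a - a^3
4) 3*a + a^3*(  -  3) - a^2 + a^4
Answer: 3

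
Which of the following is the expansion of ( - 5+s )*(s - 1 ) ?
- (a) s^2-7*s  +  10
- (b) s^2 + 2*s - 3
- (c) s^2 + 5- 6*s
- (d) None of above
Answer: c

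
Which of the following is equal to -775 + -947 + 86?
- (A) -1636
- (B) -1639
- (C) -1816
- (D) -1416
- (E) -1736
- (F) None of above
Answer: A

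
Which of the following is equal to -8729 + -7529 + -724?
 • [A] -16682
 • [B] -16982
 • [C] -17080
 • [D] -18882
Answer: B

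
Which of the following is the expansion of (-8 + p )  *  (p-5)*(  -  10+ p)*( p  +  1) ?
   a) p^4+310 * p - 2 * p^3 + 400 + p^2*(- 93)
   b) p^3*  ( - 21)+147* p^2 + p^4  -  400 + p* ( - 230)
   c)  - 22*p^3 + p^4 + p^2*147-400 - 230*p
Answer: c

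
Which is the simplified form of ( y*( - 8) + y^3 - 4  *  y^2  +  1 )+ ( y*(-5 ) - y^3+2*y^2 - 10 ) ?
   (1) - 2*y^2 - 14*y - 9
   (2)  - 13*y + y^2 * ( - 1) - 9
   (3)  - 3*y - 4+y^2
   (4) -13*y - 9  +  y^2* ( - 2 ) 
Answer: 4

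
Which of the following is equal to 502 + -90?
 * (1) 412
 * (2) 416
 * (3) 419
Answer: 1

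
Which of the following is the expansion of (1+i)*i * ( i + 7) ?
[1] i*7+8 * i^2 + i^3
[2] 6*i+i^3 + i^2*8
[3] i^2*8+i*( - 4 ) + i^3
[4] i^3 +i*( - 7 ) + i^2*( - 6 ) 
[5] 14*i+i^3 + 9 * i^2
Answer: 1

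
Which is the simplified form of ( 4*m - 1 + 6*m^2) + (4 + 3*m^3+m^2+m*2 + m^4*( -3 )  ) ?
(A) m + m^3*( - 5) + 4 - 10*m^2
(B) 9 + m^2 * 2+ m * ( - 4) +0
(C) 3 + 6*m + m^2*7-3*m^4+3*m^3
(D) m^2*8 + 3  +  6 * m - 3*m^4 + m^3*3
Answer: C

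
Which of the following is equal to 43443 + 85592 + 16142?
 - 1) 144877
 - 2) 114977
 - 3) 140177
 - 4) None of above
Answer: 4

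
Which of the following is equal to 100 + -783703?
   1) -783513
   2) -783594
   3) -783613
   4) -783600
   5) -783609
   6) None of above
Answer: 6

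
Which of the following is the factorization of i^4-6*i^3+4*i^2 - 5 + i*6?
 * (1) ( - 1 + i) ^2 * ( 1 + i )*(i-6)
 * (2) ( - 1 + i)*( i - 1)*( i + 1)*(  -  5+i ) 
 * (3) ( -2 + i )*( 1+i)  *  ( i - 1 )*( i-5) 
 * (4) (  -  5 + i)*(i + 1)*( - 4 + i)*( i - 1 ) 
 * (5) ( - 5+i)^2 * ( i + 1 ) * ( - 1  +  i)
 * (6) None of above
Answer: 2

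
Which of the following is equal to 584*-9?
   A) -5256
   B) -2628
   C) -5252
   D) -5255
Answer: A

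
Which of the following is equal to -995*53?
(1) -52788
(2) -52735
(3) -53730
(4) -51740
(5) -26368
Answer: 2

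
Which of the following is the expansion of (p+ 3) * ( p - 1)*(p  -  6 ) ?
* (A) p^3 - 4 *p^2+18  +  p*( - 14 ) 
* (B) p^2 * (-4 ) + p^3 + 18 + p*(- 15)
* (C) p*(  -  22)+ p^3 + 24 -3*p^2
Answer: B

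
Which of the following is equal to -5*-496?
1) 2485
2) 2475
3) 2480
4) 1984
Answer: 3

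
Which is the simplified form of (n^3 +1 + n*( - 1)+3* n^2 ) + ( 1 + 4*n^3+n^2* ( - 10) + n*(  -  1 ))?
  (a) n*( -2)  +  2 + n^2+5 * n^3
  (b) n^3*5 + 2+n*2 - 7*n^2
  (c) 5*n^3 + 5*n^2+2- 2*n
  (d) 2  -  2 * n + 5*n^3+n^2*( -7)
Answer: d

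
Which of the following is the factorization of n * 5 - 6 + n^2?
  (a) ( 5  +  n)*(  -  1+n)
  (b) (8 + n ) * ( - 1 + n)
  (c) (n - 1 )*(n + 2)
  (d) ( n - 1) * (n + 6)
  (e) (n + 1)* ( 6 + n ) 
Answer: d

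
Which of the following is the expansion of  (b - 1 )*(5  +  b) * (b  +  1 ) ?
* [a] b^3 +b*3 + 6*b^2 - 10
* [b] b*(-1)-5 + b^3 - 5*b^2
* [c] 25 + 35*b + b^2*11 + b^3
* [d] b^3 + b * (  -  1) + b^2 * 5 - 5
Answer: d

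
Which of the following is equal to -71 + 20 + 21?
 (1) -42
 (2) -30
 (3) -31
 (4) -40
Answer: 2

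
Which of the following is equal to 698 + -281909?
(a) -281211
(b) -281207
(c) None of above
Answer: a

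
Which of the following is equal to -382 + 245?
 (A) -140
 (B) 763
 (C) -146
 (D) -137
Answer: D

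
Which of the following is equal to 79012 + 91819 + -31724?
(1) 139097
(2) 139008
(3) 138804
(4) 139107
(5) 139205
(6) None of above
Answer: 4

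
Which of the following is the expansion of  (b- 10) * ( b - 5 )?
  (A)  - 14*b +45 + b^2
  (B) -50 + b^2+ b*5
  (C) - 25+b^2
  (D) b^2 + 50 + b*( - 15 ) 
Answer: D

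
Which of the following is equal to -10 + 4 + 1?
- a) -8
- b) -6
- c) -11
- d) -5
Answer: d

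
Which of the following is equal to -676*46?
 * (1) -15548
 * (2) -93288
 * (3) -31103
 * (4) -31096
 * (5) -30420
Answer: 4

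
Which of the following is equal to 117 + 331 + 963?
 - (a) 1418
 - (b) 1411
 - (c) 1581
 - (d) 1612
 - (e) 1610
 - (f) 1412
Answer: b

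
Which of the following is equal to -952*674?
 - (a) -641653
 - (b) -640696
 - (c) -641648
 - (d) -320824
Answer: c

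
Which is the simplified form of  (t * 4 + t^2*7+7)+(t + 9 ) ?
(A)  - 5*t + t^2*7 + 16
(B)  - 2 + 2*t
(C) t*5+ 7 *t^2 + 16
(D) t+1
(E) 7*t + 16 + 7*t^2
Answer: C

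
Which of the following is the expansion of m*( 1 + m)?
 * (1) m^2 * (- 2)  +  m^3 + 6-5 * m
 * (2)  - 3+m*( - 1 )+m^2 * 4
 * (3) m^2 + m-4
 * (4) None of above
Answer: 4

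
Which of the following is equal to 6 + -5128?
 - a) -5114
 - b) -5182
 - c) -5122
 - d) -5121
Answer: c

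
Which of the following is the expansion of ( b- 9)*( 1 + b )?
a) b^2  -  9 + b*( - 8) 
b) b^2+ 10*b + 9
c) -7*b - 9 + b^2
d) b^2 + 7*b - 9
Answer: a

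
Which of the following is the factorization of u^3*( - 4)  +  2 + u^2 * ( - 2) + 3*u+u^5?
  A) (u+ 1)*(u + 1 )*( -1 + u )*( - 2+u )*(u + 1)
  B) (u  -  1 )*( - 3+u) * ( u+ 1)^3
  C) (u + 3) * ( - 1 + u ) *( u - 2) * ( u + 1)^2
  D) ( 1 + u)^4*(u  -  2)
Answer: A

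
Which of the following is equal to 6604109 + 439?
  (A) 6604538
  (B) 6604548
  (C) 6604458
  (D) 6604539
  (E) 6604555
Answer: B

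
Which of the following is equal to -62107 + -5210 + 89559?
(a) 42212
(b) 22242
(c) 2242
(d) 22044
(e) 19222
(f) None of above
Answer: b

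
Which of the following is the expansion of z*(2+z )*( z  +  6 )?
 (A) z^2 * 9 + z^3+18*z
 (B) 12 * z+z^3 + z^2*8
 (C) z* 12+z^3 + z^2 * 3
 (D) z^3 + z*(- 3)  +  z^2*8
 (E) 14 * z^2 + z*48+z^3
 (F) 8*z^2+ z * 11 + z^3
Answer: B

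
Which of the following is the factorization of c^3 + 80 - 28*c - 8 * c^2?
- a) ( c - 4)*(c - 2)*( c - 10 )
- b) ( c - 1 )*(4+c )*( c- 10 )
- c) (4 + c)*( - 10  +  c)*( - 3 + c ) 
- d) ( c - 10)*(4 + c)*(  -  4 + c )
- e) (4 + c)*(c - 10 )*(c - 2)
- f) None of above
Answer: e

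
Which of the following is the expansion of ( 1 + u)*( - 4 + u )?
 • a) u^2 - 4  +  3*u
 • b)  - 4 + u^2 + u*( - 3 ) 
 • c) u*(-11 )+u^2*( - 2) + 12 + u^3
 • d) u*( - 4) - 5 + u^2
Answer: b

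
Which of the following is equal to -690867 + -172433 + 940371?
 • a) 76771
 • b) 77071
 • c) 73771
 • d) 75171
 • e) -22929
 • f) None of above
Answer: b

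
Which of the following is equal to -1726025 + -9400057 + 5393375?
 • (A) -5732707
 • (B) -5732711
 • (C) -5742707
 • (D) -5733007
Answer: A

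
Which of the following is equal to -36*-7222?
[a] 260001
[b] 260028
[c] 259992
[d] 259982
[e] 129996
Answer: c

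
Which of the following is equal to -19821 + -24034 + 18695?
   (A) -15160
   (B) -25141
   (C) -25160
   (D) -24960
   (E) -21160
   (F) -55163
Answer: C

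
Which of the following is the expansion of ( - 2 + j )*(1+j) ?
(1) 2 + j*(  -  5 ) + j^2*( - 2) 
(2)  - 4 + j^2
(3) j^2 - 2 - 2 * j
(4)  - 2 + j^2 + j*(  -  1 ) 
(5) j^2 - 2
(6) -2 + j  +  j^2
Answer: 4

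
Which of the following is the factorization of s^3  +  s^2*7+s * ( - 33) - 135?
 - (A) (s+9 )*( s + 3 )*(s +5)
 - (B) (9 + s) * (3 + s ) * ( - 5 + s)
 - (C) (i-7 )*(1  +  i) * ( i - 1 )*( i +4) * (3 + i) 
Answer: B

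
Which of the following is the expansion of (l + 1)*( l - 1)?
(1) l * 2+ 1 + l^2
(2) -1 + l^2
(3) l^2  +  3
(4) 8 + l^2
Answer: 2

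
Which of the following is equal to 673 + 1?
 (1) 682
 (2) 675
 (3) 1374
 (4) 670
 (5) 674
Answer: 5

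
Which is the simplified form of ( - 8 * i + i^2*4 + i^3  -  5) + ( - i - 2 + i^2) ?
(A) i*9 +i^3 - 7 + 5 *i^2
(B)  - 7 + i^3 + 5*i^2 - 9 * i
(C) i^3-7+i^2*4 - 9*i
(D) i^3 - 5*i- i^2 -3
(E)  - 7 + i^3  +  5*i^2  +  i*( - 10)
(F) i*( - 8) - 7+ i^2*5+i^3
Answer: B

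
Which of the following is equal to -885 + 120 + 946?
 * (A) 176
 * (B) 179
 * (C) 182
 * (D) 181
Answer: D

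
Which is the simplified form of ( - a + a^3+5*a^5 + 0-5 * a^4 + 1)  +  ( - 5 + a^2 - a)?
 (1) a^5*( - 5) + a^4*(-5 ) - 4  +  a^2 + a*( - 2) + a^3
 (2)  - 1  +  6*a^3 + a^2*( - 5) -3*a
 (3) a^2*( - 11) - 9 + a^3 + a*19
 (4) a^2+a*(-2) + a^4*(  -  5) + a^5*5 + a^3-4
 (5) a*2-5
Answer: 4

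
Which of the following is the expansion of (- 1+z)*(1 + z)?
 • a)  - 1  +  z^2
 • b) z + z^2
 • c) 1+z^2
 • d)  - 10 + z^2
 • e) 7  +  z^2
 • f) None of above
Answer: a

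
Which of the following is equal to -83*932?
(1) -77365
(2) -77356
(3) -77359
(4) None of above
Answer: 2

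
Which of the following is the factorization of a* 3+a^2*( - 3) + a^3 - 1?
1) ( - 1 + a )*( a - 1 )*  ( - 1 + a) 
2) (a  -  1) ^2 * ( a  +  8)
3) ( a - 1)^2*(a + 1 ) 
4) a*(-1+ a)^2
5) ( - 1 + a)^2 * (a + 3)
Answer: 1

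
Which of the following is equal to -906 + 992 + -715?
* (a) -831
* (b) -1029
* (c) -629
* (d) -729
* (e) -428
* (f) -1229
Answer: c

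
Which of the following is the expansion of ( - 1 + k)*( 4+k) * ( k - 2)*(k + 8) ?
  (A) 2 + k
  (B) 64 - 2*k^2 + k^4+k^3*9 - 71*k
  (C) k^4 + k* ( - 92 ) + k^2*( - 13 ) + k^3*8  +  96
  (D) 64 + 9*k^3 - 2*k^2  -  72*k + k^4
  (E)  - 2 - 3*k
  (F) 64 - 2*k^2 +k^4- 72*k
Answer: D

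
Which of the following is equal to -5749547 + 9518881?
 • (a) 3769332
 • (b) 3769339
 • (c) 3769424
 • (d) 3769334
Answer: d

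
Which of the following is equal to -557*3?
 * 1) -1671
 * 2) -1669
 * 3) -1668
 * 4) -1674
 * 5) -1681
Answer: 1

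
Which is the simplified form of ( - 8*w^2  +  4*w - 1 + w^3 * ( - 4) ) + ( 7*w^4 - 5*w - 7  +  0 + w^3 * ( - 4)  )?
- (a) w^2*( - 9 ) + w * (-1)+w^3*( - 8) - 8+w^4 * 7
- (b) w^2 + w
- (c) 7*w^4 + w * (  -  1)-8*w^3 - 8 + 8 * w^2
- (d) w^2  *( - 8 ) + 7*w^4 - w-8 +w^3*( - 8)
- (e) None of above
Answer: d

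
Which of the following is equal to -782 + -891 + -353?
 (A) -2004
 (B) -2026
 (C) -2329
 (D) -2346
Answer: B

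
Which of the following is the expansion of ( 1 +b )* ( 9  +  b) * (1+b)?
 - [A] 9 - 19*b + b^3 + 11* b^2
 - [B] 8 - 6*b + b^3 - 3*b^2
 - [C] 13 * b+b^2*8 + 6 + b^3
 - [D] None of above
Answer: D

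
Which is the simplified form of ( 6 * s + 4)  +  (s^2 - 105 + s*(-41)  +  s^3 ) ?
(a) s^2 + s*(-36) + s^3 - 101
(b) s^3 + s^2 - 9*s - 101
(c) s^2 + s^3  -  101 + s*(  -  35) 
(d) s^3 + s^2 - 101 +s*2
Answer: c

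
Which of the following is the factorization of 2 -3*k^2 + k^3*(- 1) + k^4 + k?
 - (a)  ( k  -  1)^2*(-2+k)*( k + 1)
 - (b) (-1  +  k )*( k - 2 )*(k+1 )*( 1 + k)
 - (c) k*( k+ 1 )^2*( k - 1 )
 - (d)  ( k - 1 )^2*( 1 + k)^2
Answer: b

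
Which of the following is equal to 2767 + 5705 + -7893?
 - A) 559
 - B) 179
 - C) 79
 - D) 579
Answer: D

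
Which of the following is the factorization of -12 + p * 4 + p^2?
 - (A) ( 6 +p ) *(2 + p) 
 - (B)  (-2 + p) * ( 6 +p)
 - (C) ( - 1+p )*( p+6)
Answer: B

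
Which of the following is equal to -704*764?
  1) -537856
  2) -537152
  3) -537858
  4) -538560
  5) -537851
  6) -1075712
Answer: 1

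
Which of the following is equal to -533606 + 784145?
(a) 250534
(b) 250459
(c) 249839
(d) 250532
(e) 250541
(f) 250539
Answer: f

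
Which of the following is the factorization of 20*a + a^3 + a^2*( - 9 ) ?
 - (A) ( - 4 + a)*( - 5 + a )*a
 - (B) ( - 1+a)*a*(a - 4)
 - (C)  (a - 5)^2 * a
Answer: A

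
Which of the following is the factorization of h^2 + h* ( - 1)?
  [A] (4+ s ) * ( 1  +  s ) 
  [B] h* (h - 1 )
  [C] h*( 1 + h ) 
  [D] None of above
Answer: B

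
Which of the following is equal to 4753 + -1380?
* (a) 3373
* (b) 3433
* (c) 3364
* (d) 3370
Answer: a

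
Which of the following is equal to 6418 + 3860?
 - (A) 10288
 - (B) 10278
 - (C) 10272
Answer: B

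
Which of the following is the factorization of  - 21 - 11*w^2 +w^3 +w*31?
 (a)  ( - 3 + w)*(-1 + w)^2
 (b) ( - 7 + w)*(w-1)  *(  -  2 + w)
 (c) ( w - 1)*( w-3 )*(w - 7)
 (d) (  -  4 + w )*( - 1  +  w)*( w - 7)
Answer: c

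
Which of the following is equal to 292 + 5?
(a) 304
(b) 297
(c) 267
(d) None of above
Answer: b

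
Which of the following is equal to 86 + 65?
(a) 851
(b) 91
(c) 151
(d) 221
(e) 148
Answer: c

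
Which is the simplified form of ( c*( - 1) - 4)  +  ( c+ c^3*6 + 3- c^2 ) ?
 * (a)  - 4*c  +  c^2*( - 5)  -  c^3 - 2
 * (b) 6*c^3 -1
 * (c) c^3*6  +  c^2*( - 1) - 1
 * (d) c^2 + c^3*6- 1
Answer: c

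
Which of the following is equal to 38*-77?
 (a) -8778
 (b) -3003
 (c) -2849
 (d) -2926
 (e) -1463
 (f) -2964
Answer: d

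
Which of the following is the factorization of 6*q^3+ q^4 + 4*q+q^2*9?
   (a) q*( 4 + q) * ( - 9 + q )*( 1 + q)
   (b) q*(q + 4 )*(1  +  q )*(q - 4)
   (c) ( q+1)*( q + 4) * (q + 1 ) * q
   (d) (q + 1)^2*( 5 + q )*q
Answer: c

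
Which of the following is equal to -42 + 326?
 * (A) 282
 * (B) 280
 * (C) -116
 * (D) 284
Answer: D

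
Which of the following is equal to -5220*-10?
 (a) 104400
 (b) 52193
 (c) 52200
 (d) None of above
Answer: c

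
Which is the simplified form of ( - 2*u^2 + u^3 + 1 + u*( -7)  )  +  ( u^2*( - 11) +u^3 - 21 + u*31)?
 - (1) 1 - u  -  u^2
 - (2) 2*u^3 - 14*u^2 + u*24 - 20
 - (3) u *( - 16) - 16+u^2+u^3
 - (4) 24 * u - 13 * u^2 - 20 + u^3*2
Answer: 4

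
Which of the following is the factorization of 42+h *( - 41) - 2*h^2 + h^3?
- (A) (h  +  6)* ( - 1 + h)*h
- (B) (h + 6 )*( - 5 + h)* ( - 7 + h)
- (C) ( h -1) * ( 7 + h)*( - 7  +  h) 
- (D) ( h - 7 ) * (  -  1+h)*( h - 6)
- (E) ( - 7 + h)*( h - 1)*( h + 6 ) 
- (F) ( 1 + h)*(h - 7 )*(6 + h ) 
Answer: E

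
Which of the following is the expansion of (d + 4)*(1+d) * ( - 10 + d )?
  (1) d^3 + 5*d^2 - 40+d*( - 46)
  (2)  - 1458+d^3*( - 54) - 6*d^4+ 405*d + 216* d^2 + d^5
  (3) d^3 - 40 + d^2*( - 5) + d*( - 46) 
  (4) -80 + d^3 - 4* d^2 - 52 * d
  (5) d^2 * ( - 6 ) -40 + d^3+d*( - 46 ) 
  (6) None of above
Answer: 3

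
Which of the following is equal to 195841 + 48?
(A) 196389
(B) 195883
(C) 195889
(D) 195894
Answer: C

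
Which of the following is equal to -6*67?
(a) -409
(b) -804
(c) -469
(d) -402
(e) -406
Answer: d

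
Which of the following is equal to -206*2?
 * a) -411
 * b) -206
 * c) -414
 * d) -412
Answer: d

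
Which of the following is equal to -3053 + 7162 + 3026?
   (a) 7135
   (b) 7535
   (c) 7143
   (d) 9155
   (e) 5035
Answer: a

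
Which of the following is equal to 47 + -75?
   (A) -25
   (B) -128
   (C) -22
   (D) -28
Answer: D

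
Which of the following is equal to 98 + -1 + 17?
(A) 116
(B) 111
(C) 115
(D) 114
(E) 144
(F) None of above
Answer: D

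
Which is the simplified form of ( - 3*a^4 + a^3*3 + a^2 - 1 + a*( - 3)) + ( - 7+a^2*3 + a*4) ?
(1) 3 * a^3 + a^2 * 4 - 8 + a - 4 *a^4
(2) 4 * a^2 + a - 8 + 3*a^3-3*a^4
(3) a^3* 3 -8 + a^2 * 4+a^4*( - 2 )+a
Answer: 2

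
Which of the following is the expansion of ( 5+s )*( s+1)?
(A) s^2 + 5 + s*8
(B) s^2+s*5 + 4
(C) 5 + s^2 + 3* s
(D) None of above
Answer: D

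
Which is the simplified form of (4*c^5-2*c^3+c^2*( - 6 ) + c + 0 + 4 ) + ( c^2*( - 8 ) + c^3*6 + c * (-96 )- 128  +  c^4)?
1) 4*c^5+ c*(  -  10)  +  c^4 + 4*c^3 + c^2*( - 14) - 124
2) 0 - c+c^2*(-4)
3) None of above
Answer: 3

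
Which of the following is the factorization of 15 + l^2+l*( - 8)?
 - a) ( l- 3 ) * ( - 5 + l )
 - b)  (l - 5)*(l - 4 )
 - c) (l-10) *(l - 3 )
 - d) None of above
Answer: a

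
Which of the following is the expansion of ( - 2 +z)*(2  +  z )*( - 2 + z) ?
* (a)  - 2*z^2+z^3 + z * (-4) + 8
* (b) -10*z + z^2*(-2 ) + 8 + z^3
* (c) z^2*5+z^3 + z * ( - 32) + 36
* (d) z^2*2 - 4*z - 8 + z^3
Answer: a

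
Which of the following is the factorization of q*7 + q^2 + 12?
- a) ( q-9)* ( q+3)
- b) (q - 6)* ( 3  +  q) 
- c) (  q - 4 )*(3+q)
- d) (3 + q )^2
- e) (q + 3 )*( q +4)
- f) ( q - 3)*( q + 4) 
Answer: e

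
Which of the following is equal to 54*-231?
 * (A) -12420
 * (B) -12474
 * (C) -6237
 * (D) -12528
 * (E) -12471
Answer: B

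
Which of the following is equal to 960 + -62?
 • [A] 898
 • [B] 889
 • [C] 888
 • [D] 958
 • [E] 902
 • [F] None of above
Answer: A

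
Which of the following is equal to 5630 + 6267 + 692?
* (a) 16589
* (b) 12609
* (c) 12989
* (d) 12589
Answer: d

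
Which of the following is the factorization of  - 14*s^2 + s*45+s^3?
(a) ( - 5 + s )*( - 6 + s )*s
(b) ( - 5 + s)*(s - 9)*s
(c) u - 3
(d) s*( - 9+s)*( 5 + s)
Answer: b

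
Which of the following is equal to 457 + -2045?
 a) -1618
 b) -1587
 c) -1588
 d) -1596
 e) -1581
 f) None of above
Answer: c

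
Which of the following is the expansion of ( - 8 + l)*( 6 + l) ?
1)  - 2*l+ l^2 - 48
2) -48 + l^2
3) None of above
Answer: 1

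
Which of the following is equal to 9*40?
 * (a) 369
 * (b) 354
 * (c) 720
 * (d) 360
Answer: d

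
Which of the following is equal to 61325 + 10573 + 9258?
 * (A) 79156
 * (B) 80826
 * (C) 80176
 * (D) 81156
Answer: D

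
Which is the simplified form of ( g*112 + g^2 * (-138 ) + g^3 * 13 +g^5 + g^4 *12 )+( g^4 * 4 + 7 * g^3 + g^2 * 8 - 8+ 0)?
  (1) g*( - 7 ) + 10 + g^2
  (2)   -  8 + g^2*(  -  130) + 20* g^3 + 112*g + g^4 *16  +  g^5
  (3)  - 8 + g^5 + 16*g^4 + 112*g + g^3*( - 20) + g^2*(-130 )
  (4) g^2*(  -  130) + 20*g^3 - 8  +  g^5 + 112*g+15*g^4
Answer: 2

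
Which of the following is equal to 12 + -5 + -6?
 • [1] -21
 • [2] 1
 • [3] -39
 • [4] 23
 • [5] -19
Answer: 2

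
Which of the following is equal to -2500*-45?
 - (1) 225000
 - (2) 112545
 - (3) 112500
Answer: 3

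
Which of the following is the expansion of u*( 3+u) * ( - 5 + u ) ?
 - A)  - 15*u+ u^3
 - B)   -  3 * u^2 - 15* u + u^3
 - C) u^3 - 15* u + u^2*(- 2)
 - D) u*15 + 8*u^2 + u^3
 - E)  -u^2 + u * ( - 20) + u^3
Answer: C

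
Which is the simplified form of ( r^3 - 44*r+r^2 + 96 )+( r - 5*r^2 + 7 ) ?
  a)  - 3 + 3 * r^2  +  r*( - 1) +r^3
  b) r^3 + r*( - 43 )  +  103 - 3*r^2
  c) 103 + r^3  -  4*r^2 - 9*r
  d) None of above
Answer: d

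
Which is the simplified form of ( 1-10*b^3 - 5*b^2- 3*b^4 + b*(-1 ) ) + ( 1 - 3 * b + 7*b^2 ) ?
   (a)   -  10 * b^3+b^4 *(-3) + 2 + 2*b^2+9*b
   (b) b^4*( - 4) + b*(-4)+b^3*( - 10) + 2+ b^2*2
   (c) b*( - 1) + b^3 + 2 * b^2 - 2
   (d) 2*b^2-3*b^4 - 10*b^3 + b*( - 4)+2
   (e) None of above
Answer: d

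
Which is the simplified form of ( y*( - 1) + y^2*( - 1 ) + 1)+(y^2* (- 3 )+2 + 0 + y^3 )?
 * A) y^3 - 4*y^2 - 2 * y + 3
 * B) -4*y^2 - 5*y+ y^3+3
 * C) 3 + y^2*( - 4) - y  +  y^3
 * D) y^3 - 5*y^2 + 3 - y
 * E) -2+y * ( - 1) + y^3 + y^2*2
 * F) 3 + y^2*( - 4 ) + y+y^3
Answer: C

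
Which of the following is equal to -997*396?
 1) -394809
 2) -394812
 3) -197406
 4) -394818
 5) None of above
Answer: 2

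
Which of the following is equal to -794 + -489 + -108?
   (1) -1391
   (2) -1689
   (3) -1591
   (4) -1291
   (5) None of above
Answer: 1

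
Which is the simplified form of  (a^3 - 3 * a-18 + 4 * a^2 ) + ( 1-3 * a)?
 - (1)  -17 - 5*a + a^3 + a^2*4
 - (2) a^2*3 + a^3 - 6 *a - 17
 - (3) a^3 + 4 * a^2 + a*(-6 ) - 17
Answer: 3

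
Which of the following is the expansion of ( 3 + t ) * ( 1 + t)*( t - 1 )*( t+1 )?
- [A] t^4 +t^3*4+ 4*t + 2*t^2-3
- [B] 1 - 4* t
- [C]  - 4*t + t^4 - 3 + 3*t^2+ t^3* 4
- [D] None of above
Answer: D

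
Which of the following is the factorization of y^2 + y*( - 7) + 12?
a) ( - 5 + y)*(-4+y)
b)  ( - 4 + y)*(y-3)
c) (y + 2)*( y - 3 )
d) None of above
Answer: b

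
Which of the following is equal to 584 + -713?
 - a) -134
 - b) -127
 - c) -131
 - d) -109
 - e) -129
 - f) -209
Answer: e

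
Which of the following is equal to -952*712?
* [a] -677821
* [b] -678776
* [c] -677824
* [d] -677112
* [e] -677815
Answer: c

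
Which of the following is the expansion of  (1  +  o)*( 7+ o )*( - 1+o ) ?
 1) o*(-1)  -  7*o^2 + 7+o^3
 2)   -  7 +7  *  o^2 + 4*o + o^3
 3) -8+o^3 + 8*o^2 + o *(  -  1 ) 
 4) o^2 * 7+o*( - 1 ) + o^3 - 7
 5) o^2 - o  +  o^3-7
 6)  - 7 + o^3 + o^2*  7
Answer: 4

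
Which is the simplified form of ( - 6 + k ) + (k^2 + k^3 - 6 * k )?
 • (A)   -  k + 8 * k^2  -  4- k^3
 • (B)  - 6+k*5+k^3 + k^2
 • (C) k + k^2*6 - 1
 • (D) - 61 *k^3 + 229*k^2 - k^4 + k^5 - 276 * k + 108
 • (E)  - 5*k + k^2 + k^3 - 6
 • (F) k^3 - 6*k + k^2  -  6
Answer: E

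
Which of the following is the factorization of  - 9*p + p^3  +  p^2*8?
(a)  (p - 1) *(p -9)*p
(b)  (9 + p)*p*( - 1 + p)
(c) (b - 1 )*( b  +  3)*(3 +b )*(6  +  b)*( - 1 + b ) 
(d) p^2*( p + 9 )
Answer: b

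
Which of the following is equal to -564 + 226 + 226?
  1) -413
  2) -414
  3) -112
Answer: 3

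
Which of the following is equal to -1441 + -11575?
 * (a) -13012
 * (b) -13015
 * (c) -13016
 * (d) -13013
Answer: c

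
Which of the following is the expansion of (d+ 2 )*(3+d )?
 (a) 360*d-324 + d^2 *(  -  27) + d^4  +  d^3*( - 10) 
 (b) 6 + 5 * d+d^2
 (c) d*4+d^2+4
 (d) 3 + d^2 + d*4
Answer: b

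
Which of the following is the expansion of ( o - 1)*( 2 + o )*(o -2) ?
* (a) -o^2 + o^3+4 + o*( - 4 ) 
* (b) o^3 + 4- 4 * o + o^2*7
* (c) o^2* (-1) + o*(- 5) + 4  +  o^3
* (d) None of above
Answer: a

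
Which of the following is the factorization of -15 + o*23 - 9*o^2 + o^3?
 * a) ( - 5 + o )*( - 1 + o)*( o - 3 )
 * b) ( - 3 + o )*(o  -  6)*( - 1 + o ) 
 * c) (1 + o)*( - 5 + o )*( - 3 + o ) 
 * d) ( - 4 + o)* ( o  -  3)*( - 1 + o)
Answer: a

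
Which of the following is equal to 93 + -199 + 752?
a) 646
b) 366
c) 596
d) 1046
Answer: a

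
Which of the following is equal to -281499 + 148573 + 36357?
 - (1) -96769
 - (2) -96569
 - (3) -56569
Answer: 2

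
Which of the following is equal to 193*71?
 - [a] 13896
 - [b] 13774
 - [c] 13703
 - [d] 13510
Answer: c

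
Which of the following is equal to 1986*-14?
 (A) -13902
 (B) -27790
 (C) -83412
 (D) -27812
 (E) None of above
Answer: E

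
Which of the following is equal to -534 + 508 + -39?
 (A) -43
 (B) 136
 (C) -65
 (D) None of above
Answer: C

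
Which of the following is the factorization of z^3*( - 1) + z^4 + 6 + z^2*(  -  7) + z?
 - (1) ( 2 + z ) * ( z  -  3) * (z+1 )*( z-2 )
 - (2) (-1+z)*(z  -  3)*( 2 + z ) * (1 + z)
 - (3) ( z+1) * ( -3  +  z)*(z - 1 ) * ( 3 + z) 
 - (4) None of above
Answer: 2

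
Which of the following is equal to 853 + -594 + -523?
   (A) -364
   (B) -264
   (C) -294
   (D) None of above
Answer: B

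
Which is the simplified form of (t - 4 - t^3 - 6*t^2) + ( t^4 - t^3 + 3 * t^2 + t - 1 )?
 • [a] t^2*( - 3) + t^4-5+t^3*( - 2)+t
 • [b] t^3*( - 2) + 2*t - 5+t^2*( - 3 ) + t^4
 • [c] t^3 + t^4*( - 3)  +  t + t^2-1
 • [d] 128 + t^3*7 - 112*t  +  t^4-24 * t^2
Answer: b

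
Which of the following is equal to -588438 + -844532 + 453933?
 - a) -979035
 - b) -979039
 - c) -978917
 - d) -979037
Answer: d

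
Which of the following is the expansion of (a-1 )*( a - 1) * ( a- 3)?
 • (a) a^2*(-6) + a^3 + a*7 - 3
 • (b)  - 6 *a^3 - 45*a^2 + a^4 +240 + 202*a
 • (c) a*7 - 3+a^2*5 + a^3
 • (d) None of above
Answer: d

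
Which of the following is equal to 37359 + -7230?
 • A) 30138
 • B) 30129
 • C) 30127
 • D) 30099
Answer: B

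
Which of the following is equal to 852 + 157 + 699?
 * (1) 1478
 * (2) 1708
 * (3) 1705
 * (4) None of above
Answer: 2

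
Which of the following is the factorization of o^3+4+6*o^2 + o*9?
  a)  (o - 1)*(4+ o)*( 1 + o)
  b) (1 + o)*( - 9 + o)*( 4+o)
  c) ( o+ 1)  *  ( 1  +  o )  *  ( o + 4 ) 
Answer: c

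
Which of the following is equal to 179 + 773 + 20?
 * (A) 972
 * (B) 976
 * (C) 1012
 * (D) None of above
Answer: A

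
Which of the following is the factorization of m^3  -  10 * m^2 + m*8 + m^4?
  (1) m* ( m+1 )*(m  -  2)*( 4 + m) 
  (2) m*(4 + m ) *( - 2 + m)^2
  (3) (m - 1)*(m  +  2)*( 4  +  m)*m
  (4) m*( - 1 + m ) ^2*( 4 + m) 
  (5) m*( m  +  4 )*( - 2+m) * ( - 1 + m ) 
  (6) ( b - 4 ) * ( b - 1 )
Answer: 5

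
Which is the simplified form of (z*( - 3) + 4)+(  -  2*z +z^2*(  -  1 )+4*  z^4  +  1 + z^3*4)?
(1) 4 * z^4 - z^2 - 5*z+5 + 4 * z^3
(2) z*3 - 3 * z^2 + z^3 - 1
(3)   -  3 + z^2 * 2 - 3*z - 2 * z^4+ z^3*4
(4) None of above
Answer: 1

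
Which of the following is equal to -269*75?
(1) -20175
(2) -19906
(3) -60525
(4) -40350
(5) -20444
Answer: 1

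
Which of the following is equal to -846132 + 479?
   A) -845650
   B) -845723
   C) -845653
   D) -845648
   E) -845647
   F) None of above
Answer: C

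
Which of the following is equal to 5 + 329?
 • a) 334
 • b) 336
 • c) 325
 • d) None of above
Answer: a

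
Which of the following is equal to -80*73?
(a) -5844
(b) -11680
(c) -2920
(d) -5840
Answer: d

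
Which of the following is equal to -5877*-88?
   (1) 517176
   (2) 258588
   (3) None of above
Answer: 1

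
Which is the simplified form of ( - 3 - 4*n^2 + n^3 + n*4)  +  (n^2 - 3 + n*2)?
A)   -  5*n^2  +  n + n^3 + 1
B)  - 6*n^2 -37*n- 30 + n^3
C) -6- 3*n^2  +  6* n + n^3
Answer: C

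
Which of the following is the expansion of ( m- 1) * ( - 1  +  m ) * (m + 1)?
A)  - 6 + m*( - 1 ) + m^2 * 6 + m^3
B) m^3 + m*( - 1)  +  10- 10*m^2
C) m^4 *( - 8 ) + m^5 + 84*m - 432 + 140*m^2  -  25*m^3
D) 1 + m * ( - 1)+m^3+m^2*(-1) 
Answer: D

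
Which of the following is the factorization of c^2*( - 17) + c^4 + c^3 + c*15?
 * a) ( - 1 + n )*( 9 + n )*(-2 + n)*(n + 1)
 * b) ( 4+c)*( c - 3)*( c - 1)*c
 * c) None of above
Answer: c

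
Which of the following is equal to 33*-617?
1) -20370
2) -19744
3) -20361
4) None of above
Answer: 3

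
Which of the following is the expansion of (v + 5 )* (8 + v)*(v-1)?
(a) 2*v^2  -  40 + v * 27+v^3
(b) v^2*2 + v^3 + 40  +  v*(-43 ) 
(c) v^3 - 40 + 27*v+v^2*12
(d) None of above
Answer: c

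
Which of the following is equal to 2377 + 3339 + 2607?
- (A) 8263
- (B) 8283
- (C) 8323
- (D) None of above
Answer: C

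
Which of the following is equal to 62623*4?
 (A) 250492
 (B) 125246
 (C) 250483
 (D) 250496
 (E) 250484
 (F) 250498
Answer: A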